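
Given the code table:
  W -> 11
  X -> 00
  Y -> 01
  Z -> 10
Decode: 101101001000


Decoding:
10 -> Z
11 -> W
01 -> Y
00 -> X
10 -> Z
00 -> X


Result: ZWYXZX


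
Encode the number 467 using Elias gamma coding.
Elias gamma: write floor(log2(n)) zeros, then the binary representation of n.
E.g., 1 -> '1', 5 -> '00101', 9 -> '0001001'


num_bits = floor(log2(467)) + 1 = 9
leading_zeros = num_bits - 1 = 8
binary(467) = 111010011

Elias gamma(467) = '00000000' + '111010011' = 00000000111010011 (17 bits)


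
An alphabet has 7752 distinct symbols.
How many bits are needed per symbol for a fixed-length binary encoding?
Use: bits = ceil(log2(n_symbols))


log2(7752) = 12.9204
Bracket: 2^12 = 4096 < 7752 <= 2^13 = 8192
So ceil(log2(7752)) = 13

bits = ceil(log2(7752)) = ceil(12.9204) = 13 bits


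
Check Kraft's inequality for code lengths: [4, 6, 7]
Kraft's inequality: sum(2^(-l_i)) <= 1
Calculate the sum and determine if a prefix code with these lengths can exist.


Sum = 2^(-4) + 2^(-6) + 2^(-7)
    = 0.0625 + 0.015625 + 0.0078125
    = 11/128 = 0.0859375
Since 0.0859375 <= 1, Kraft's inequality IS satisfied.
A prefix code with these lengths CAN exist.

Kraft sum = 0.0859375. Satisfied.


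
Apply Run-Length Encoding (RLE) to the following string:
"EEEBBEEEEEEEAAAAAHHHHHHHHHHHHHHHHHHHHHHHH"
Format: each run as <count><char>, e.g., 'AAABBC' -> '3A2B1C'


Scanning runs left to right:
  i=0: run of 'E' x 3 -> '3E'
  i=3: run of 'B' x 2 -> '2B'
  i=5: run of 'E' x 7 -> '7E'
  i=12: run of 'A' x 5 -> '5A'
  i=17: run of 'H' x 24 -> '24H'

RLE = 3E2B7E5A24H


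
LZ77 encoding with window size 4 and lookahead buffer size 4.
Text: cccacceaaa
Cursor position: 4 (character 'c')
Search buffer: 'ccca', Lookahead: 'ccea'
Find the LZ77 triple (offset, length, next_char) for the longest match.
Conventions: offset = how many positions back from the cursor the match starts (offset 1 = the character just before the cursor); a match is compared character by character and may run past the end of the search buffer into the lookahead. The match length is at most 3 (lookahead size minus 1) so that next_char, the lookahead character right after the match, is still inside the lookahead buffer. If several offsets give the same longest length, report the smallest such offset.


Try each offset into the search buffer:
  offset=1 (pos 3, char 'a'): match length 0
  offset=2 (pos 2, char 'c'): match length 1
  offset=3 (pos 1, char 'c'): match length 2
  offset=4 (pos 0, char 'c'): match length 2
Longest match has length 2, found at offsets 3, 4; take the smallest, offset 3.
next_char = character at position 4 + 2 = 6 -> 'e'

Best match: offset=3, length=2 (matching 'cc' starting at position 1)
LZ77 triple: (3, 2, 'e')


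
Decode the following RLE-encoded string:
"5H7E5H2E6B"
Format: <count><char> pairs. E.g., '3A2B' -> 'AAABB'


Expanding each <count><char> pair:
  5H -> 'HHHHH'
  7E -> 'EEEEEEE'
  5H -> 'HHHHH'
  2E -> 'EE'
  6B -> 'BBBBBB'

Decoded = HHHHHEEEEEEEHHHHHEEBBBBBB


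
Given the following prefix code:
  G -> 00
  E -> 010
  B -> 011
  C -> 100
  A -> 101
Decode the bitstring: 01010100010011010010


Decoding step by step:
Bits 010 -> E
Bits 101 -> A
Bits 00 -> G
Bits 010 -> E
Bits 011 -> B
Bits 010 -> E
Bits 010 -> E


Decoded message: EAGEBEE


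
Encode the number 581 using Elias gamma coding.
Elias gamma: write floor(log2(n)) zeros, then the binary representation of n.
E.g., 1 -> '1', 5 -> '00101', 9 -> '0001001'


num_bits = floor(log2(581)) + 1 = 10
leading_zeros = num_bits - 1 = 9
binary(581) = 1001000101

Elias gamma(581) = '000000000' + '1001000101' = 0000000001001000101 (19 bits)


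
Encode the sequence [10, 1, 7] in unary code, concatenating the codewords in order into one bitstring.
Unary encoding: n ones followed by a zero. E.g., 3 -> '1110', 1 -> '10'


Encode each number as n ones followed by a terminating 0:
  10 -> 11111111110 (11 bits)
  1 -> 10 (2 bits)
  7 -> 11111110 (8 bits)
Total length = 11 + 2 + 8 = 21 bits.

Unary([10, 1, 7]) = 111111111101011111110 (21 bits)


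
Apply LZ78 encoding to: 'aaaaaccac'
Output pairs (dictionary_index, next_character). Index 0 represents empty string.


LZ78 encoding steps:
Dictionary: {0: ''}
Step 1: w='' (idx 0), next='a' -> output (0, 'a'), add 'a' as idx 1
Step 2: w='a' (idx 1), next='a' -> output (1, 'a'), add 'aa' as idx 2
Step 3: w='aa' (idx 2), next='c' -> output (2, 'c'), add 'aac' as idx 3
Step 4: w='' (idx 0), next='c' -> output (0, 'c'), add 'c' as idx 4
Step 5: w='a' (idx 1), next='c' -> output (1, 'c'), add 'ac' as idx 5


Encoded: [(0, 'a'), (1, 'a'), (2, 'c'), (0, 'c'), (1, 'c')]


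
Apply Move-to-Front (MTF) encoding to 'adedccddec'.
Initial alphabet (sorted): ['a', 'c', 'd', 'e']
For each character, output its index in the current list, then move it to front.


MTF encoding:
'a': index 0 in ['a', 'c', 'd', 'e'] -> ['a', 'c', 'd', 'e']
'd': index 2 in ['a', 'c', 'd', 'e'] -> ['d', 'a', 'c', 'e']
'e': index 3 in ['d', 'a', 'c', 'e'] -> ['e', 'd', 'a', 'c']
'd': index 1 in ['e', 'd', 'a', 'c'] -> ['d', 'e', 'a', 'c']
'c': index 3 in ['d', 'e', 'a', 'c'] -> ['c', 'd', 'e', 'a']
'c': index 0 in ['c', 'd', 'e', 'a'] -> ['c', 'd', 'e', 'a']
'd': index 1 in ['c', 'd', 'e', 'a'] -> ['d', 'c', 'e', 'a']
'd': index 0 in ['d', 'c', 'e', 'a'] -> ['d', 'c', 'e', 'a']
'e': index 2 in ['d', 'c', 'e', 'a'] -> ['e', 'd', 'c', 'a']
'c': index 2 in ['e', 'd', 'c', 'a'] -> ['c', 'e', 'd', 'a']


Output: [0, 2, 3, 1, 3, 0, 1, 0, 2, 2]


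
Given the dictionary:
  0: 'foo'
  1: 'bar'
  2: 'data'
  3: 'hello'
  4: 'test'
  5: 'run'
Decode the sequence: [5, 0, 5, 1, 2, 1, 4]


Look up each index in the dictionary:
  5 -> 'run'
  0 -> 'foo'
  5 -> 'run'
  1 -> 'bar'
  2 -> 'data'
  1 -> 'bar'
  4 -> 'test'

Decoded: "run foo run bar data bar test"


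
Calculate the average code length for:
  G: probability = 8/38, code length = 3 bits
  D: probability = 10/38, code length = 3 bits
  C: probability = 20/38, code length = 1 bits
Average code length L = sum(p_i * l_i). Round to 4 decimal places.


Weighted contributions p_i * l_i:
  G: (8/38) * 3 = 24/38
  D: (10/38) * 3 = 30/38
  C: (20/38) * 1 = 20/38
Sum = (24 + 30 + 20)/38 = 74/38

L = 74/38 = 1.9474 bits/symbol


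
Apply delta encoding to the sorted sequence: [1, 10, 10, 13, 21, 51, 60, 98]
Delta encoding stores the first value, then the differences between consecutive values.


First value: 1
Deltas:
  10 - 1 = 9
  10 - 10 = 0
  13 - 10 = 3
  21 - 13 = 8
  51 - 21 = 30
  60 - 51 = 9
  98 - 60 = 38


Delta encoded: [1, 9, 0, 3, 8, 30, 9, 38]


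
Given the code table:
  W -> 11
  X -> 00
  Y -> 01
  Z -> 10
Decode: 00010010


Decoding:
00 -> X
01 -> Y
00 -> X
10 -> Z


Result: XYXZ


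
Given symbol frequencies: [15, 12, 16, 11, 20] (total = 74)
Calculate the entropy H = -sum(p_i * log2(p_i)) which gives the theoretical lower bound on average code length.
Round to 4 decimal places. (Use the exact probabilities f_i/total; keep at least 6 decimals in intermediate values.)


Per-symbol terms -p_i * log2(p_i) with p_i = f_i/74:
  p = 15/74 = 0.202703: log2(p) = -2.302563, -p*log2(p) = 0.466736
  p = 12/74 = 0.162162: log2(p) = -2.624491, -p*log2(p) = 0.425593
  p = 16/74 = 0.216216: log2(p) = -2.209453, -p*log2(p) = 0.477720
  p = 11/74 = 0.148649: log2(p) = -2.750022, -p*log2(p) = 0.408787
  p = 20/74 = 0.270270: log2(p) = -1.887525, -p*log2(p) = 0.510142
H = 0.466736 + 0.425593 + 0.477720 + 0.408787 + 0.510142 = 2.288978

H = 2.289 bits/symbol


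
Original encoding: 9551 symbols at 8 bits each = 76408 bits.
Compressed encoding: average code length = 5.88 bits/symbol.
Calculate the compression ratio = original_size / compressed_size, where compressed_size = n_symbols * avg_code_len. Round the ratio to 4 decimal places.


original_size = n_symbols * orig_bits = 9551 * 8 = 76408 bits
compressed_size = n_symbols * avg_code_len = 9551 * 5.88 = 56159.88 bits
ratio = original_size / compressed_size = 76408 / 56159.88 = 1.3605

Compression ratio = 1.3605


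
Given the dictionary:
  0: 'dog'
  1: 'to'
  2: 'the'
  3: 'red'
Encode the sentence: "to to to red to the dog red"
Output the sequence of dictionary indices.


Look up each word in the dictionary:
  'to' -> 1
  'to' -> 1
  'to' -> 1
  'red' -> 3
  'to' -> 1
  'the' -> 2
  'dog' -> 0
  'red' -> 3

Encoded: [1, 1, 1, 3, 1, 2, 0, 3]


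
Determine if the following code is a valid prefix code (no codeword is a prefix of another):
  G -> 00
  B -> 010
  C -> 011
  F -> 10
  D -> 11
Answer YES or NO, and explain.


Checking each pair (does one codeword prefix another?):
  G='00' vs B='010': no prefix
  G='00' vs C='011': no prefix
  G='00' vs F='10': no prefix
  G='00' vs D='11': no prefix
  B='010' vs G='00': no prefix
  B='010' vs C='011': no prefix
  B='010' vs F='10': no prefix
  B='010' vs D='11': no prefix
  C='011' vs G='00': no prefix
  C='011' vs B='010': no prefix
  C='011' vs F='10': no prefix
  C='011' vs D='11': no prefix
  F='10' vs G='00': no prefix
  F='10' vs B='010': no prefix
  F='10' vs C='011': no prefix
  F='10' vs D='11': no prefix
  D='11' vs G='00': no prefix
  D='11' vs B='010': no prefix
  D='11' vs C='011': no prefix
  D='11' vs F='10': no prefix
No violation found over all pairs.

YES -- this is a valid prefix code. No codeword is a prefix of any other codeword.


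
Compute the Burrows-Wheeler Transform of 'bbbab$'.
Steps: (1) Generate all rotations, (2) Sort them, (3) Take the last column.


Rotations (sorted):
  0: $bbbab -> last char: b
  1: ab$bbb -> last char: b
  2: b$bbba -> last char: a
  3: bab$bb -> last char: b
  4: bbab$b -> last char: b
  5: bbbab$ -> last char: $


BWT = bbabb$


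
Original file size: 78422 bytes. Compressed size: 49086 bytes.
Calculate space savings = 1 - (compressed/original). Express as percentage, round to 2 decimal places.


ratio = compressed/original = 49086/78422 = 0.625921
savings = 1 - ratio = 1 - 0.625921 = 0.374079
as a percentage: 0.374079 * 100 = 37.41%

Space savings = 1 - 49086/78422 = 37.41%


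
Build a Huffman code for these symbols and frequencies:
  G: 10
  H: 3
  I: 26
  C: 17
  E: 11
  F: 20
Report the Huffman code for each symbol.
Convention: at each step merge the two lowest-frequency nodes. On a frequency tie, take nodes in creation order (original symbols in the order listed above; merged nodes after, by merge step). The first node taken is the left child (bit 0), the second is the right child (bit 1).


Huffman tree construction:
Step 1: Merge H(3) + G(10) = 13
Step 2: Merge E(11) + (H+G)(13) = 24
Step 3: Merge C(17) + F(20) = 37
Step 4: Merge (E+(H+G))(24) + I(26) = 50
Step 5: Merge (C+F)(37) + ((E+(H+G))+I)(50) = 87
Read each symbol's code off the tree from the root (left child = 0, right child = 1).

Codes:
  G: 1011 (length 4)
  H: 1010 (length 4)
  I: 11 (length 2)
  C: 00 (length 2)
  E: 100 (length 3)
  F: 01 (length 2)
Average code length: 211/87 = 2.4253 bits/symbol


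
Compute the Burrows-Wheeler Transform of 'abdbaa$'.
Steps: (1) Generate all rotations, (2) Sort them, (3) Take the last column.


Rotations (sorted):
  0: $abdbaa -> last char: a
  1: a$abdba -> last char: a
  2: aa$abdb -> last char: b
  3: abdbaa$ -> last char: $
  4: baa$abd -> last char: d
  5: bdbaa$a -> last char: a
  6: dbaa$ab -> last char: b


BWT = aab$dab


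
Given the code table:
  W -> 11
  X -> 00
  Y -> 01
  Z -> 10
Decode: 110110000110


Decoding:
11 -> W
01 -> Y
10 -> Z
00 -> X
01 -> Y
10 -> Z


Result: WYZXYZ


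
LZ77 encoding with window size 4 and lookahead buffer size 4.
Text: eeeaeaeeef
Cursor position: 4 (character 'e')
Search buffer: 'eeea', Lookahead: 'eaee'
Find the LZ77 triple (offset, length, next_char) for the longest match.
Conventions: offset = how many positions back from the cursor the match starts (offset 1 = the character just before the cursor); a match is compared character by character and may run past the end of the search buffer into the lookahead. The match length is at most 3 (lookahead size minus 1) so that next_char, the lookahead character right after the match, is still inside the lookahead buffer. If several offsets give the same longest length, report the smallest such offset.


Try each offset into the search buffer:
  offset=1 (pos 3, char 'a'): match length 0
  offset=2 (pos 2, char 'e'): match length 3
  offset=3 (pos 1, char 'e'): match length 1
  offset=4 (pos 0, char 'e'): match length 1
Longest match has length 3 at offset 2.
next_char = character at position 4 + 3 = 7 -> 'e'

Best match: offset=2, length=3 (matching 'eae' starting at position 2)
LZ77 triple: (2, 3, 'e')


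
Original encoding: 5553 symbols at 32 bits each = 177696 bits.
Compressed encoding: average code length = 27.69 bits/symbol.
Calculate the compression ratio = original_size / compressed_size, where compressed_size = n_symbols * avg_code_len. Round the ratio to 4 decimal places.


original_size = n_symbols * orig_bits = 5553 * 32 = 177696 bits
compressed_size = n_symbols * avg_code_len = 5553 * 27.69 = 153762.57 bits
ratio = original_size / compressed_size = 177696 / 153762.57 = 1.1557

Compression ratio = 1.1557


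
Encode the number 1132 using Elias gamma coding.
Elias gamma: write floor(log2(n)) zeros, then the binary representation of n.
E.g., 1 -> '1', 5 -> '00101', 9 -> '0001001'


num_bits = floor(log2(1132)) + 1 = 11
leading_zeros = num_bits - 1 = 10
binary(1132) = 10001101100

Elias gamma(1132) = '0000000000' + '10001101100' = 000000000010001101100 (21 bits)


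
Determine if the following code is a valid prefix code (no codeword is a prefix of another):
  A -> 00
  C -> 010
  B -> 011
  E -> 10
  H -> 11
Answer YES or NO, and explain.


Checking each pair (does one codeword prefix another?):
  A='00' vs C='010': no prefix
  A='00' vs B='011': no prefix
  A='00' vs E='10': no prefix
  A='00' vs H='11': no prefix
  C='010' vs A='00': no prefix
  C='010' vs B='011': no prefix
  C='010' vs E='10': no prefix
  C='010' vs H='11': no prefix
  B='011' vs A='00': no prefix
  B='011' vs C='010': no prefix
  B='011' vs E='10': no prefix
  B='011' vs H='11': no prefix
  E='10' vs A='00': no prefix
  E='10' vs C='010': no prefix
  E='10' vs B='011': no prefix
  E='10' vs H='11': no prefix
  H='11' vs A='00': no prefix
  H='11' vs C='010': no prefix
  H='11' vs B='011': no prefix
  H='11' vs E='10': no prefix
No violation found over all pairs.

YES -- this is a valid prefix code. No codeword is a prefix of any other codeword.


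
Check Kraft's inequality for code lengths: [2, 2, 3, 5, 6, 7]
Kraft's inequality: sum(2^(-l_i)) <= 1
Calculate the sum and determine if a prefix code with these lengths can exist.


Sum = 2^(-2) + 2^(-2) + 2^(-3) + 2^(-5) + 2^(-6) + 2^(-7)
    = 0.25 + 0.25 + 0.125 + 0.03125 + 0.015625 + 0.0078125
    = 87/128 = 0.6796875
Since 0.6796875 <= 1, Kraft's inequality IS satisfied.
A prefix code with these lengths CAN exist.

Kraft sum = 0.6796875. Satisfied.


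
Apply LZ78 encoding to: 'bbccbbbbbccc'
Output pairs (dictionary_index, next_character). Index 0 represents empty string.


LZ78 encoding steps:
Dictionary: {0: ''}
Step 1: w='' (idx 0), next='b' -> output (0, 'b'), add 'b' as idx 1
Step 2: w='b' (idx 1), next='c' -> output (1, 'c'), add 'bc' as idx 2
Step 3: w='' (idx 0), next='c' -> output (0, 'c'), add 'c' as idx 3
Step 4: w='b' (idx 1), next='b' -> output (1, 'b'), add 'bb' as idx 4
Step 5: w='bb' (idx 4), next='b' -> output (4, 'b'), add 'bbb' as idx 5
Step 6: w='c' (idx 3), next='c' -> output (3, 'c'), add 'cc' as idx 6
Step 7: w='c' (idx 3), end of input -> output (3, '')


Encoded: [(0, 'b'), (1, 'c'), (0, 'c'), (1, 'b'), (4, 'b'), (3, 'c'), (3, '')]


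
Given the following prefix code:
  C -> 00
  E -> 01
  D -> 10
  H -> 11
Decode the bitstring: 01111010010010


Decoding step by step:
Bits 01 -> E
Bits 11 -> H
Bits 10 -> D
Bits 10 -> D
Bits 01 -> E
Bits 00 -> C
Bits 10 -> D


Decoded message: EHDDECD


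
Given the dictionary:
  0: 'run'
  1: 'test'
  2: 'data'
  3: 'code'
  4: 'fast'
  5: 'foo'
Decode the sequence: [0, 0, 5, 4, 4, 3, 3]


Look up each index in the dictionary:
  0 -> 'run'
  0 -> 'run'
  5 -> 'foo'
  4 -> 'fast'
  4 -> 'fast'
  3 -> 'code'
  3 -> 'code'

Decoded: "run run foo fast fast code code"


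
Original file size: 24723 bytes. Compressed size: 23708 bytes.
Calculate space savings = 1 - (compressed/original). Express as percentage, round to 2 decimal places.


ratio = compressed/original = 23708/24723 = 0.958945
savings = 1 - ratio = 1 - 0.958945 = 0.041055
as a percentage: 0.041055 * 100 = 4.11%

Space savings = 1 - 23708/24723 = 4.11%


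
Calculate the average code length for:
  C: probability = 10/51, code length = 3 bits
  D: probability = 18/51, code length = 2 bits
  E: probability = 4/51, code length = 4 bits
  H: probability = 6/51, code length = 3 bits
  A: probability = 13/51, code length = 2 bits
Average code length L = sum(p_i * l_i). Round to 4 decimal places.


Weighted contributions p_i * l_i:
  C: (10/51) * 3 = 30/51
  D: (18/51) * 2 = 36/51
  E: (4/51) * 4 = 16/51
  H: (6/51) * 3 = 18/51
  A: (13/51) * 2 = 26/51
Sum = (30 + 36 + 16 + 18 + 26)/51 = 126/51

L = 126/51 = 2.4706 bits/symbol


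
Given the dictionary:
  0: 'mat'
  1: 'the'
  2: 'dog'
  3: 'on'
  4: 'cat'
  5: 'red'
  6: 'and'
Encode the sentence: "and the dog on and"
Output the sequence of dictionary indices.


Look up each word in the dictionary:
  'and' -> 6
  'the' -> 1
  'dog' -> 2
  'on' -> 3
  'and' -> 6

Encoded: [6, 1, 2, 3, 6]


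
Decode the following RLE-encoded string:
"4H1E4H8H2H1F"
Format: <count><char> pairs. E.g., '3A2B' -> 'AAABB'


Expanding each <count><char> pair:
  4H -> 'HHHH'
  1E -> 'E'
  4H -> 'HHHH'
  8H -> 'HHHHHHHH'
  2H -> 'HH'
  1F -> 'F'

Decoded = HHHHEHHHHHHHHHHHHHHF


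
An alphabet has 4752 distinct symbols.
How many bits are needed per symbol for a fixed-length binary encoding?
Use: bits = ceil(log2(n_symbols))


log2(4752) = 12.2143
Bracket: 2^12 = 4096 < 4752 <= 2^13 = 8192
So ceil(log2(4752)) = 13

bits = ceil(log2(4752)) = ceil(12.2143) = 13 bits


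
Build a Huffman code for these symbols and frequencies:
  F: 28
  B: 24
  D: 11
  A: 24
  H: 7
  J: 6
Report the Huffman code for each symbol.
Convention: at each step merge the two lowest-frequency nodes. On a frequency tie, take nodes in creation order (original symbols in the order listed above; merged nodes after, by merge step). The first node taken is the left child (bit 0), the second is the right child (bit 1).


Huffman tree construction:
Step 1: Merge J(6) + H(7) = 13
Step 2: Merge D(11) + (J+H)(13) = 24
Step 3: Merge B(24) + A(24) = 48
Step 4: Merge (D+(J+H))(24) + F(28) = 52
Step 5: Merge (B+A)(48) + ((D+(J+H))+F)(52) = 100
Read each symbol's code off the tree from the root (left child = 0, right child = 1).

Codes:
  F: 11 (length 2)
  B: 00 (length 2)
  D: 100 (length 3)
  A: 01 (length 2)
  H: 1011 (length 4)
  J: 1010 (length 4)
Average code length: 237/100 = 2.3700 bits/symbol


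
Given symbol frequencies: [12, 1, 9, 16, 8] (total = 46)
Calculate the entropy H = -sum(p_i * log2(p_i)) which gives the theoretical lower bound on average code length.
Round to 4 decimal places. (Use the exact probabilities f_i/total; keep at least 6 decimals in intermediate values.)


Per-symbol terms -p_i * log2(p_i) with p_i = f_i/46:
  p = 12/46 = 0.260870: log2(p) = -1.938599, -p*log2(p) = 0.505722
  p = 1/46 = 0.021739: log2(p) = -5.523562, -p*log2(p) = 0.120077
  p = 9/46 = 0.195652: log2(p) = -2.353637, -p*log2(p) = 0.460494
  p = 16/46 = 0.347826: log2(p) = -1.523562, -p*log2(p) = 0.529935
  p = 8/46 = 0.173913: log2(p) = -2.523562, -p*log2(p) = 0.438880
H = 0.505722 + 0.120077 + 0.460494 + 0.529935 + 0.438880 = 2.055108

H = 2.0551 bits/symbol


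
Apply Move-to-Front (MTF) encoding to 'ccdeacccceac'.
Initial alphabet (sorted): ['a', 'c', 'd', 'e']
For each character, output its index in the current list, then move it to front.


MTF encoding:
'c': index 1 in ['a', 'c', 'd', 'e'] -> ['c', 'a', 'd', 'e']
'c': index 0 in ['c', 'a', 'd', 'e'] -> ['c', 'a', 'd', 'e']
'd': index 2 in ['c', 'a', 'd', 'e'] -> ['d', 'c', 'a', 'e']
'e': index 3 in ['d', 'c', 'a', 'e'] -> ['e', 'd', 'c', 'a']
'a': index 3 in ['e', 'd', 'c', 'a'] -> ['a', 'e', 'd', 'c']
'c': index 3 in ['a', 'e', 'd', 'c'] -> ['c', 'a', 'e', 'd']
'c': index 0 in ['c', 'a', 'e', 'd'] -> ['c', 'a', 'e', 'd']
'c': index 0 in ['c', 'a', 'e', 'd'] -> ['c', 'a', 'e', 'd']
'c': index 0 in ['c', 'a', 'e', 'd'] -> ['c', 'a', 'e', 'd']
'e': index 2 in ['c', 'a', 'e', 'd'] -> ['e', 'c', 'a', 'd']
'a': index 2 in ['e', 'c', 'a', 'd'] -> ['a', 'e', 'c', 'd']
'c': index 2 in ['a', 'e', 'c', 'd'] -> ['c', 'a', 'e', 'd']


Output: [1, 0, 2, 3, 3, 3, 0, 0, 0, 2, 2, 2]


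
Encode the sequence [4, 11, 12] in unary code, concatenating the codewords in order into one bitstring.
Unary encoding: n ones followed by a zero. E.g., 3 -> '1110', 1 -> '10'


Encode each number as n ones followed by a terminating 0:
  4 -> 11110 (5 bits)
  11 -> 111111111110 (12 bits)
  12 -> 1111111111110 (13 bits)
Total length = 5 + 12 + 13 = 30 bits.

Unary([4, 11, 12]) = 111101111111111101111111111110 (30 bits)


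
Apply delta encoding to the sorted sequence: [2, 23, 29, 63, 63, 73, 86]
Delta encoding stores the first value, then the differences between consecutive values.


First value: 2
Deltas:
  23 - 2 = 21
  29 - 23 = 6
  63 - 29 = 34
  63 - 63 = 0
  73 - 63 = 10
  86 - 73 = 13


Delta encoded: [2, 21, 6, 34, 0, 10, 13]


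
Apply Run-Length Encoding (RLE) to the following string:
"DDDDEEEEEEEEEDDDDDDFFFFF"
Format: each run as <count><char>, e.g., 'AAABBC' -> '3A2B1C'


Scanning runs left to right:
  i=0: run of 'D' x 4 -> '4D'
  i=4: run of 'E' x 9 -> '9E'
  i=13: run of 'D' x 6 -> '6D'
  i=19: run of 'F' x 5 -> '5F'

RLE = 4D9E6D5F


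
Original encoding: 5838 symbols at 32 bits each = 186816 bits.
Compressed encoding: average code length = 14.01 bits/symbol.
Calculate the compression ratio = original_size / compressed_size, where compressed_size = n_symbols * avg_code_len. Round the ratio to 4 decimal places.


original_size = n_symbols * orig_bits = 5838 * 32 = 186816 bits
compressed_size = n_symbols * avg_code_len = 5838 * 14.01 = 81790.38 bits
ratio = original_size / compressed_size = 186816 / 81790.38 = 2.2841

Compression ratio = 2.2841


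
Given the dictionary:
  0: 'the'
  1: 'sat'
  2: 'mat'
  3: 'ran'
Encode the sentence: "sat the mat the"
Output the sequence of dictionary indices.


Look up each word in the dictionary:
  'sat' -> 1
  'the' -> 0
  'mat' -> 2
  'the' -> 0

Encoded: [1, 0, 2, 0]


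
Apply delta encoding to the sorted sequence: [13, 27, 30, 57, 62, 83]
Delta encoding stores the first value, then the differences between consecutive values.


First value: 13
Deltas:
  27 - 13 = 14
  30 - 27 = 3
  57 - 30 = 27
  62 - 57 = 5
  83 - 62 = 21


Delta encoded: [13, 14, 3, 27, 5, 21]


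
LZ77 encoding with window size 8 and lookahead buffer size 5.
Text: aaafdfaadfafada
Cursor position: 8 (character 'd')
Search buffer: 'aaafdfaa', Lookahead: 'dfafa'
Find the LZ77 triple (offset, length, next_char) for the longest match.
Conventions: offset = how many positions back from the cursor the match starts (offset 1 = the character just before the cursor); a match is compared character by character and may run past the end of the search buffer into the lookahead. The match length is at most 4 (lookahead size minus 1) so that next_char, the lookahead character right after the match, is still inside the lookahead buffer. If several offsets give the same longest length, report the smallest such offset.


Try each offset into the search buffer:
  offset=1 (pos 7, char 'a'): match length 0
  offset=2 (pos 6, char 'a'): match length 0
  offset=3 (pos 5, char 'f'): match length 0
  offset=4 (pos 4, char 'd'): match length 3
  offset=5 (pos 3, char 'f'): match length 0
  offset=6 (pos 2, char 'a'): match length 0
  offset=7 (pos 1, char 'a'): match length 0
  offset=8 (pos 0, char 'a'): match length 0
Longest match has length 3 at offset 4.
next_char = character at position 8 + 3 = 11 -> 'f'

Best match: offset=4, length=3 (matching 'dfa' starting at position 4)
LZ77 triple: (4, 3, 'f')


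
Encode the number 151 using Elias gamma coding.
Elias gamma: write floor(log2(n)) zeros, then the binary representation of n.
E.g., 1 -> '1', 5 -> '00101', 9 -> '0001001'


num_bits = floor(log2(151)) + 1 = 8
leading_zeros = num_bits - 1 = 7
binary(151) = 10010111

Elias gamma(151) = '0000000' + '10010111' = 000000010010111 (15 bits)


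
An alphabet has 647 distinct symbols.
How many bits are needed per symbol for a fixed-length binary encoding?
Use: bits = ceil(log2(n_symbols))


log2(647) = 9.3376
Bracket: 2^9 = 512 < 647 <= 2^10 = 1024
So ceil(log2(647)) = 10

bits = ceil(log2(647)) = ceil(9.3376) = 10 bits


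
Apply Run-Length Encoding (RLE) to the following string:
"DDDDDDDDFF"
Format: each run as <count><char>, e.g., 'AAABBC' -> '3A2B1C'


Scanning runs left to right:
  i=0: run of 'D' x 8 -> '8D'
  i=8: run of 'F' x 2 -> '2F'

RLE = 8D2F


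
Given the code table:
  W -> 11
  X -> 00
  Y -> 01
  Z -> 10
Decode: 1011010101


Decoding:
10 -> Z
11 -> W
01 -> Y
01 -> Y
01 -> Y


Result: ZWYYY


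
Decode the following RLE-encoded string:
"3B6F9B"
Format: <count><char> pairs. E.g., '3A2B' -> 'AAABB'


Expanding each <count><char> pair:
  3B -> 'BBB'
  6F -> 'FFFFFF'
  9B -> 'BBBBBBBBB'

Decoded = BBBFFFFFFBBBBBBBBB


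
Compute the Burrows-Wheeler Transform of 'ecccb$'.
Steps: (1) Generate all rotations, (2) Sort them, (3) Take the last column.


Rotations (sorted):
  0: $ecccb -> last char: b
  1: b$eccc -> last char: c
  2: cb$ecc -> last char: c
  3: ccb$ec -> last char: c
  4: cccb$e -> last char: e
  5: ecccb$ -> last char: $


BWT = bccce$


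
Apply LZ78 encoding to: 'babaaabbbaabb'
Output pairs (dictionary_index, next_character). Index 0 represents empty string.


LZ78 encoding steps:
Dictionary: {0: ''}
Step 1: w='' (idx 0), next='b' -> output (0, 'b'), add 'b' as idx 1
Step 2: w='' (idx 0), next='a' -> output (0, 'a'), add 'a' as idx 2
Step 3: w='b' (idx 1), next='a' -> output (1, 'a'), add 'ba' as idx 3
Step 4: w='a' (idx 2), next='a' -> output (2, 'a'), add 'aa' as idx 4
Step 5: w='b' (idx 1), next='b' -> output (1, 'b'), add 'bb' as idx 5
Step 6: w='ba' (idx 3), next='a' -> output (3, 'a'), add 'baa' as idx 6
Step 7: w='bb' (idx 5), end of input -> output (5, '')


Encoded: [(0, 'b'), (0, 'a'), (1, 'a'), (2, 'a'), (1, 'b'), (3, 'a'), (5, '')]


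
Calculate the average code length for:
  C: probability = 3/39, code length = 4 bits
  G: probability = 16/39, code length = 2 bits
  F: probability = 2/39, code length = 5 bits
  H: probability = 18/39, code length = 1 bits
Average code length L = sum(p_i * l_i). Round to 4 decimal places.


Weighted contributions p_i * l_i:
  C: (3/39) * 4 = 12/39
  G: (16/39) * 2 = 32/39
  F: (2/39) * 5 = 10/39
  H: (18/39) * 1 = 18/39
Sum = (12 + 32 + 10 + 18)/39 = 72/39

L = 72/39 = 1.8462 bits/symbol


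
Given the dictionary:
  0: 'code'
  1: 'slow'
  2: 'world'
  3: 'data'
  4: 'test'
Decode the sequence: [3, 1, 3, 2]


Look up each index in the dictionary:
  3 -> 'data'
  1 -> 'slow'
  3 -> 'data'
  2 -> 'world'

Decoded: "data slow data world"


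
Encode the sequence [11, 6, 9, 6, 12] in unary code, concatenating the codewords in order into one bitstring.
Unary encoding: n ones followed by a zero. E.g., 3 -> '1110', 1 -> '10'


Encode each number as n ones followed by a terminating 0:
  11 -> 111111111110 (12 bits)
  6 -> 1111110 (7 bits)
  9 -> 1111111110 (10 bits)
  6 -> 1111110 (7 bits)
  12 -> 1111111111110 (13 bits)
Total length = 12 + 7 + 10 + 7 + 13 = 49 bits.

Unary([11, 6, 9, 6, 12]) = 1111111111101111110111111111011111101111111111110 (49 bits)


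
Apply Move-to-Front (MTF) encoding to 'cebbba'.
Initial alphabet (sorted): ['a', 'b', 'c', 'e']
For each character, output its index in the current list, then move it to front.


MTF encoding:
'c': index 2 in ['a', 'b', 'c', 'e'] -> ['c', 'a', 'b', 'e']
'e': index 3 in ['c', 'a', 'b', 'e'] -> ['e', 'c', 'a', 'b']
'b': index 3 in ['e', 'c', 'a', 'b'] -> ['b', 'e', 'c', 'a']
'b': index 0 in ['b', 'e', 'c', 'a'] -> ['b', 'e', 'c', 'a']
'b': index 0 in ['b', 'e', 'c', 'a'] -> ['b', 'e', 'c', 'a']
'a': index 3 in ['b', 'e', 'c', 'a'] -> ['a', 'b', 'e', 'c']


Output: [2, 3, 3, 0, 0, 3]


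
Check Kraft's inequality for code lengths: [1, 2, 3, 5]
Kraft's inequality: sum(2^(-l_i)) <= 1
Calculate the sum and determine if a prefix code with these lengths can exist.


Sum = 2^(-1) + 2^(-2) + 2^(-3) + 2^(-5)
    = 0.5 + 0.25 + 0.125 + 0.03125
    = 29/32 = 0.90625
Since 0.90625 <= 1, Kraft's inequality IS satisfied.
A prefix code with these lengths CAN exist.

Kraft sum = 0.90625. Satisfied.


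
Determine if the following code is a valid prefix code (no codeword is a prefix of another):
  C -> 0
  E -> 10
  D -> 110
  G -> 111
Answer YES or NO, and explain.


Checking each pair (does one codeword prefix another?):
  C='0' vs E='10': no prefix
  C='0' vs D='110': no prefix
  C='0' vs G='111': no prefix
  E='10' vs C='0': no prefix
  E='10' vs D='110': no prefix
  E='10' vs G='111': no prefix
  D='110' vs C='0': no prefix
  D='110' vs E='10': no prefix
  D='110' vs G='111': no prefix
  G='111' vs C='0': no prefix
  G='111' vs E='10': no prefix
  G='111' vs D='110': no prefix
No violation found over all pairs.

YES -- this is a valid prefix code. No codeword is a prefix of any other codeword.


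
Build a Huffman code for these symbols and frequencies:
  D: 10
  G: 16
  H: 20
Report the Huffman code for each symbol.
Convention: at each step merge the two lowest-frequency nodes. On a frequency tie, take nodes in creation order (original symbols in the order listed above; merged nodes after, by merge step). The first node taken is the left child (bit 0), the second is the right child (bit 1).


Huffman tree construction:
Step 1: Merge D(10) + G(16) = 26
Step 2: Merge H(20) + (D+G)(26) = 46
Read each symbol's code off the tree from the root (left child = 0, right child = 1).

Codes:
  D: 10 (length 2)
  G: 11 (length 2)
  H: 0 (length 1)
Average code length: 72/46 = 1.5652 bits/symbol


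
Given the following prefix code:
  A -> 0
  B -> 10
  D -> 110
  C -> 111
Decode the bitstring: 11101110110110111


Decoding step by step:
Bits 111 -> C
Bits 0 -> A
Bits 111 -> C
Bits 0 -> A
Bits 110 -> D
Bits 110 -> D
Bits 111 -> C


Decoded message: CACADDC


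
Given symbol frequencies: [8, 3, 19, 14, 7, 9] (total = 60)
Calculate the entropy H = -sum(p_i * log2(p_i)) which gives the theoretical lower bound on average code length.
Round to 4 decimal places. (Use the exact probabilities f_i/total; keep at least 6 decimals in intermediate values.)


Per-symbol terms -p_i * log2(p_i) with p_i = f_i/60:
  p = 8/60 = 0.133333: log2(p) = -2.906891, -p*log2(p) = 0.387585
  p = 3/60 = 0.050000: log2(p) = -4.321928, -p*log2(p) = 0.216096
  p = 19/60 = 0.316667: log2(p) = -1.658963, -p*log2(p) = 0.525338
  p = 14/60 = 0.233333: log2(p) = -2.099536, -p*log2(p) = 0.489892
  p = 7/60 = 0.116667: log2(p) = -3.099536, -p*log2(p) = 0.361612
  p = 9/60 = 0.150000: log2(p) = -2.736966, -p*log2(p) = 0.410545
H = 0.387585 + 0.216096 + 0.525338 + 0.489892 + 0.361612 + 0.410545 = 2.391068

H = 2.3911 bits/symbol


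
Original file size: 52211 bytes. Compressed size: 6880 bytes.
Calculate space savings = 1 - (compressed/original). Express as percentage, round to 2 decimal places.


ratio = compressed/original = 6880/52211 = 0.131773
savings = 1 - ratio = 1 - 0.131773 = 0.868227
as a percentage: 0.868227 * 100 = 86.82%

Space savings = 1 - 6880/52211 = 86.82%


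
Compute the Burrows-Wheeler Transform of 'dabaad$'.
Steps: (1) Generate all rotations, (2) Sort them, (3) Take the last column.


Rotations (sorted):
  0: $dabaad -> last char: d
  1: aad$dab -> last char: b
  2: abaad$d -> last char: d
  3: ad$daba -> last char: a
  4: baad$da -> last char: a
  5: d$dabaa -> last char: a
  6: dabaad$ -> last char: $


BWT = dbdaaa$


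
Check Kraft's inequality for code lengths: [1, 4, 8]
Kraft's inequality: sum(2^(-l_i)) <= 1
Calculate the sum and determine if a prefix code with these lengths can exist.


Sum = 2^(-1) + 2^(-4) + 2^(-8)
    = 0.5 + 0.0625 + 0.00390625
    = 145/256 = 0.56640625
Since 0.56640625 <= 1, Kraft's inequality IS satisfied.
A prefix code with these lengths CAN exist.

Kraft sum = 0.56640625. Satisfied.


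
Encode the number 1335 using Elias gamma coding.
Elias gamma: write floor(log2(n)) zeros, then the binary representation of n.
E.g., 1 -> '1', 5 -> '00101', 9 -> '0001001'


num_bits = floor(log2(1335)) + 1 = 11
leading_zeros = num_bits - 1 = 10
binary(1335) = 10100110111

Elias gamma(1335) = '0000000000' + '10100110111' = 000000000010100110111 (21 bits)


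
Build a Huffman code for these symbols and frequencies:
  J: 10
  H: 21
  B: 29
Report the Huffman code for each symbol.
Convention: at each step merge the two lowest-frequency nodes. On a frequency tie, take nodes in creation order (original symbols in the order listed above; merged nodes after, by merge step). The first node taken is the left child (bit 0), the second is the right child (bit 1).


Huffman tree construction:
Step 1: Merge J(10) + H(21) = 31
Step 2: Merge B(29) + (J+H)(31) = 60
Read each symbol's code off the tree from the root (left child = 0, right child = 1).

Codes:
  J: 10 (length 2)
  H: 11 (length 2)
  B: 0 (length 1)
Average code length: 91/60 = 1.5167 bits/symbol


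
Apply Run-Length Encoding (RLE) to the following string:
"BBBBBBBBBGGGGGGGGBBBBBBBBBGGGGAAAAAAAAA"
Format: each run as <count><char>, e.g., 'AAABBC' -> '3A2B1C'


Scanning runs left to right:
  i=0: run of 'B' x 9 -> '9B'
  i=9: run of 'G' x 8 -> '8G'
  i=17: run of 'B' x 9 -> '9B'
  i=26: run of 'G' x 4 -> '4G'
  i=30: run of 'A' x 9 -> '9A'

RLE = 9B8G9B4G9A


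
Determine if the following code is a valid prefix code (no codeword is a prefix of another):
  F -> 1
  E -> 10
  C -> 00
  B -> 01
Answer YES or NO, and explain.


Checking each pair (does one codeword prefix another?):
  F='1' vs E='10': prefix -- VIOLATION

NO -- this is NOT a valid prefix code. F (1) is a prefix of E (10).


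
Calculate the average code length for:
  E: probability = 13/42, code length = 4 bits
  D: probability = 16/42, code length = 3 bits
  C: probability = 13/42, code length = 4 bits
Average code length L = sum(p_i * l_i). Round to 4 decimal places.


Weighted contributions p_i * l_i:
  E: (13/42) * 4 = 52/42
  D: (16/42) * 3 = 48/42
  C: (13/42) * 4 = 52/42
Sum = (52 + 48 + 52)/42 = 152/42

L = 152/42 = 3.6190 bits/symbol


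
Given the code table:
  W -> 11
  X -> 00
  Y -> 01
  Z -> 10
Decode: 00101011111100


Decoding:
00 -> X
10 -> Z
10 -> Z
11 -> W
11 -> W
11 -> W
00 -> X


Result: XZZWWWX


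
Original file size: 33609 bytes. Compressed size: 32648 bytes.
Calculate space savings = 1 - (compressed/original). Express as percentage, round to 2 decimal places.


ratio = compressed/original = 32648/33609 = 0.971406
savings = 1 - ratio = 1 - 0.971406 = 0.028594
as a percentage: 0.028594 * 100 = 2.86%

Space savings = 1 - 32648/33609 = 2.86%


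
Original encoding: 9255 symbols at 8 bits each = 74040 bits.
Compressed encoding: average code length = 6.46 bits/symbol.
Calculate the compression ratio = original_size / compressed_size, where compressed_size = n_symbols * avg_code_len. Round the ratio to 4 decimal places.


original_size = n_symbols * orig_bits = 9255 * 8 = 74040 bits
compressed_size = n_symbols * avg_code_len = 9255 * 6.46 = 59787.3 bits
ratio = original_size / compressed_size = 74040 / 59787.3 = 1.2384

Compression ratio = 1.2384


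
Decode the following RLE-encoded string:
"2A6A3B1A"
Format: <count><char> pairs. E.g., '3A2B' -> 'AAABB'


Expanding each <count><char> pair:
  2A -> 'AA'
  6A -> 'AAAAAA'
  3B -> 'BBB'
  1A -> 'A'

Decoded = AAAAAAAABBBA


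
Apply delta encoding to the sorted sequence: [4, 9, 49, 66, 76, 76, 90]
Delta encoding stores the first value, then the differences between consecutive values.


First value: 4
Deltas:
  9 - 4 = 5
  49 - 9 = 40
  66 - 49 = 17
  76 - 66 = 10
  76 - 76 = 0
  90 - 76 = 14


Delta encoded: [4, 5, 40, 17, 10, 0, 14]


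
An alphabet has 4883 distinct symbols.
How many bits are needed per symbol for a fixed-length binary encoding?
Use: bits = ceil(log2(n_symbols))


log2(4883) = 12.2536
Bracket: 2^12 = 4096 < 4883 <= 2^13 = 8192
So ceil(log2(4883)) = 13

bits = ceil(log2(4883)) = ceil(12.2536) = 13 bits


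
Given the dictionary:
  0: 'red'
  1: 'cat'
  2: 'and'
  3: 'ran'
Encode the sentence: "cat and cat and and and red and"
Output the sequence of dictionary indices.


Look up each word in the dictionary:
  'cat' -> 1
  'and' -> 2
  'cat' -> 1
  'and' -> 2
  'and' -> 2
  'and' -> 2
  'red' -> 0
  'and' -> 2

Encoded: [1, 2, 1, 2, 2, 2, 0, 2]


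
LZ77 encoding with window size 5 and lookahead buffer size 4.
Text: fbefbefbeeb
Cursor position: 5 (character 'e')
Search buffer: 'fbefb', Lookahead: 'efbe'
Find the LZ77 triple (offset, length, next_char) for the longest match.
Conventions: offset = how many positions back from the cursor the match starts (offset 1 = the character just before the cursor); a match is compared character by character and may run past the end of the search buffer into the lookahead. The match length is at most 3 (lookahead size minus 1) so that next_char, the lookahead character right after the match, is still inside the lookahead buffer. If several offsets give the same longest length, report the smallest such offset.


Try each offset into the search buffer:
  offset=1 (pos 4, char 'b'): match length 0
  offset=2 (pos 3, char 'f'): match length 0
  offset=3 (pos 2, char 'e'): match length 3
  offset=4 (pos 1, char 'b'): match length 0
  offset=5 (pos 0, char 'f'): match length 0
Longest match has length 3 at offset 3.
next_char = character at position 5 + 3 = 8 -> 'e'

Best match: offset=3, length=3 (matching 'efb' starting at position 2)
LZ77 triple: (3, 3, 'e')


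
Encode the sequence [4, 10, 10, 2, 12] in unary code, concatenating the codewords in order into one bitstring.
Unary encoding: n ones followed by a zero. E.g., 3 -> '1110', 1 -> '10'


Encode each number as n ones followed by a terminating 0:
  4 -> 11110 (5 bits)
  10 -> 11111111110 (11 bits)
  10 -> 11111111110 (11 bits)
  2 -> 110 (3 bits)
  12 -> 1111111111110 (13 bits)
Total length = 5 + 11 + 11 + 3 + 13 = 43 bits.

Unary([4, 10, 10, 2, 12]) = 1111011111111110111111111101101111111111110 (43 bits)


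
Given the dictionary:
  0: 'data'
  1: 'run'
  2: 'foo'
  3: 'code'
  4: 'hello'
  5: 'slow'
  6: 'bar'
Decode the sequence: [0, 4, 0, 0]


Look up each index in the dictionary:
  0 -> 'data'
  4 -> 'hello'
  0 -> 'data'
  0 -> 'data'

Decoded: "data hello data data"


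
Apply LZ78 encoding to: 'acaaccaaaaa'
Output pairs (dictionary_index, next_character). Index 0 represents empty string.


LZ78 encoding steps:
Dictionary: {0: ''}
Step 1: w='' (idx 0), next='a' -> output (0, 'a'), add 'a' as idx 1
Step 2: w='' (idx 0), next='c' -> output (0, 'c'), add 'c' as idx 2
Step 3: w='a' (idx 1), next='a' -> output (1, 'a'), add 'aa' as idx 3
Step 4: w='c' (idx 2), next='c' -> output (2, 'c'), add 'cc' as idx 4
Step 5: w='aa' (idx 3), next='a' -> output (3, 'a'), add 'aaa' as idx 5
Step 6: w='aa' (idx 3), end of input -> output (3, '')


Encoded: [(0, 'a'), (0, 'c'), (1, 'a'), (2, 'c'), (3, 'a'), (3, '')]


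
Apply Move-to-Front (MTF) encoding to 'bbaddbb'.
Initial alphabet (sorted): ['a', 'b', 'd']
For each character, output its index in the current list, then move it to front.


MTF encoding:
'b': index 1 in ['a', 'b', 'd'] -> ['b', 'a', 'd']
'b': index 0 in ['b', 'a', 'd'] -> ['b', 'a', 'd']
'a': index 1 in ['b', 'a', 'd'] -> ['a', 'b', 'd']
'd': index 2 in ['a', 'b', 'd'] -> ['d', 'a', 'b']
'd': index 0 in ['d', 'a', 'b'] -> ['d', 'a', 'b']
'b': index 2 in ['d', 'a', 'b'] -> ['b', 'd', 'a']
'b': index 0 in ['b', 'd', 'a'] -> ['b', 'd', 'a']


Output: [1, 0, 1, 2, 0, 2, 0]
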